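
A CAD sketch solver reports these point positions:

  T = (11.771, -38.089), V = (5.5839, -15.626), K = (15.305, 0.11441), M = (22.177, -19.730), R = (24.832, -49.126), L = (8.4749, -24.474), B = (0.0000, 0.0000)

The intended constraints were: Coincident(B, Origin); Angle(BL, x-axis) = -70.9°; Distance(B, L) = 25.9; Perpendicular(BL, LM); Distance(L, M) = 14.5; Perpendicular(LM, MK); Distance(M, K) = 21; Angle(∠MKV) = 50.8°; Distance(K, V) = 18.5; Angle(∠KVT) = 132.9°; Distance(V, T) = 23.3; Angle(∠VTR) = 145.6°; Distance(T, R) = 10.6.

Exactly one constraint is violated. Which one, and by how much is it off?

Distance(T, R) = 10.6 — off by 6.50.

B = (0.00, 0.00) ✓; BL at -70.90° ✓; |BL| = 25.90 ✓; ∠(BL, LM) = 90.00° ✓; |LM| = 14.50 ✓; ∠(LM, MK) = 90.00° ✓; |MK| = 21.00 ✓; ∠MKV = 50.80° ✓; |KV| = 18.50 ✓; ∠KVT = 132.9° ✓; |VT| = 23.30 ✓; ∠VTR = 145.6° ✓; |TR| = 17.10 ✗.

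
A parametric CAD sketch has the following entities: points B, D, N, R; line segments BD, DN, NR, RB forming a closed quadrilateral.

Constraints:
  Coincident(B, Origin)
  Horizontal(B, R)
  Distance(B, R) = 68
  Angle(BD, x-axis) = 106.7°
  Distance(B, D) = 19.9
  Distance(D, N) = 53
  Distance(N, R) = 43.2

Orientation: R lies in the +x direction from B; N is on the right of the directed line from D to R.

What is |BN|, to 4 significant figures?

36.06

B is at the origin; BR is horizontal with |BR| = 68.0 and R in +x, so R = (68.0, 0). BD runs at 106.7° with |BD| = 19.9, so D = (-5.718, 19.06). N is determined by |DN| = 53.0 and |NR| = 43.2 together: it lies at the intersection of circle(D, 53.0) and circle(R, 43.2). With |DR| = 76.14, the foot of the radical line on DR is 44.26 from D and the perpendicular offset is √(53.0² − 44.26²) = 29.15. Taking the right-of-DR solution: N = (29.84, -20.24).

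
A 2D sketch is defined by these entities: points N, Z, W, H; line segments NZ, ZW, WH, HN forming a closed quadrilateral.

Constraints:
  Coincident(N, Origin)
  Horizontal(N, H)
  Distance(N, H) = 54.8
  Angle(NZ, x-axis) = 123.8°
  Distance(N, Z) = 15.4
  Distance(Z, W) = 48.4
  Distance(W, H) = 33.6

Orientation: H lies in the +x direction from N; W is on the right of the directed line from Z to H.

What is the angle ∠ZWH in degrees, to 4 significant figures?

102.6°

Checks: |ZW| = 48.40 ✓; |WH| = 33.60 ✓.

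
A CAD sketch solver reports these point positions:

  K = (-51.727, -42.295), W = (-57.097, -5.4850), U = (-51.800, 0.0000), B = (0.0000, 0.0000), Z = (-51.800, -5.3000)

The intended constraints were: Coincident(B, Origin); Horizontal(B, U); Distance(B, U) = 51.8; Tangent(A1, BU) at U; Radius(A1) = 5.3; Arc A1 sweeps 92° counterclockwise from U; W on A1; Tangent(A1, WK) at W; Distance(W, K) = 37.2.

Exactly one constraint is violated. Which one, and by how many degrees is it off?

Tangent(A1, WK) at W — off by 6.30°.

B = (0.00, 0.00) ✓; B.y = 0.00, U.y = 0.00 ✓; |BU| = 51.80 ✓; ∠(ZU, UB) = 90.00° ✓; |ZU| = 5.300 ✓; bearing(Z→W) − bearing(Z→U) = 92.00° ✓; |ZW| = 5.300 ✓; ∠(ZW, WK) = 83.70° ✗; |WK| = 37.20 ✓.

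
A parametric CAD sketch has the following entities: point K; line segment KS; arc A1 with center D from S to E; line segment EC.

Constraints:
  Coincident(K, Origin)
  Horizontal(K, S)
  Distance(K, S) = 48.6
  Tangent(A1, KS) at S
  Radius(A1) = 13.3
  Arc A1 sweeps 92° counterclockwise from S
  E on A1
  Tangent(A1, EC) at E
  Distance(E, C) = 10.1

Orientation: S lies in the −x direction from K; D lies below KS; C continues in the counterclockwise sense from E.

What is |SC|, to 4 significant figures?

27.14

K is at the origin; K and S share the same y with |KS| = 48.6 and S on the −x side, so S = (-48.60, 0.000). Since A1 is tangent to KS there, DS ⟂ KS, so D = S + (0, -13.3) = (-48.60, -13.30). On A1, S sits at bearing 90° from D; a 92° counterclockwise sweep puts E at bearing 182°, so E = D + 13.3·(cos 182°, sin 182°) = (-61.89, -13.76). Since A1 is tangent to EC there, DE ⟂ EC, so EC runs along (−sin 182°, cos 182°); with |EC| = 10.1, C = (-61.54, -23.86). Then |SC| = |C − S| = 27.14.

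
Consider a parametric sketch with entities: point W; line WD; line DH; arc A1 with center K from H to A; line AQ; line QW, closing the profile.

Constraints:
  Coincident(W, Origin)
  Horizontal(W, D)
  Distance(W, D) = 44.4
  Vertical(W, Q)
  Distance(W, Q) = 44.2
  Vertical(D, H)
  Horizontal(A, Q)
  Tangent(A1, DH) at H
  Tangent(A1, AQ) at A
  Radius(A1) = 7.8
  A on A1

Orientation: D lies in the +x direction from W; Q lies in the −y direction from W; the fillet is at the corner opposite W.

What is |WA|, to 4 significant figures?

57.39

The virtual corner opposite W is at (44.40, -44.20). The tangent condition forces KH to be normal to DH and A1 meets AQ tangentially, so KA is at right angles to AQ, with radius 7.8, so the center K sits 7.8 in from both sides at K = (36.60, -36.40). That places the tangent points at H = (44.40, -36.40) on DH and A = (36.60, -44.20) on AQ. Then |WA| = |A − W| = 57.39.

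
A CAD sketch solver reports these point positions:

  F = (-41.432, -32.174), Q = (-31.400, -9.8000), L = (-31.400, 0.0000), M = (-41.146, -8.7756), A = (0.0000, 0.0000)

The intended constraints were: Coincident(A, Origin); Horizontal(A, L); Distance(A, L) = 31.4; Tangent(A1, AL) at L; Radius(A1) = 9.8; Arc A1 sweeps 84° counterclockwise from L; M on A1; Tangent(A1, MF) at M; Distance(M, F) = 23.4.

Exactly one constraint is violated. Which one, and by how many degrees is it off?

Tangent(A1, MF) at M — off by 5.30°.

A = (0.00, 0.00) ✓; A.y = 0.00, L.y = 0.00 ✓; |AL| = 31.40 ✓; ∠(QL, LA) = 90.00° ✓; |QL| = 9.800 ✓; bearing(Q→M) − bearing(Q→L) = 84.00° ✓; |QM| = 9.800 ✓; ∠(QM, MF) = 84.70° ✗; |MF| = 23.40 ✓.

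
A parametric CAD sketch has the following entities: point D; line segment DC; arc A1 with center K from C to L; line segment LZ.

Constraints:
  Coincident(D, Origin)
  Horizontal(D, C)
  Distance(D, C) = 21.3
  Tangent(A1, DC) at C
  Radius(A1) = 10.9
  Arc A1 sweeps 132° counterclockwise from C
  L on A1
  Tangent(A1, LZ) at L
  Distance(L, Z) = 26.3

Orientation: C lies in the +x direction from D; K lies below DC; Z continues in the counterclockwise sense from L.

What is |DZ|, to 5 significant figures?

48.710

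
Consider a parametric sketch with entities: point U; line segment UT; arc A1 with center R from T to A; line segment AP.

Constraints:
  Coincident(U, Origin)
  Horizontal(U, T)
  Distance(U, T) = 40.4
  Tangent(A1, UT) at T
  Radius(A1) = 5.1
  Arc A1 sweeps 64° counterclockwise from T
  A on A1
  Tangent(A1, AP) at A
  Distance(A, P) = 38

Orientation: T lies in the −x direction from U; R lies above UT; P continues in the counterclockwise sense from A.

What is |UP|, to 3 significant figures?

41.7

On A1, T sits at bearing -90° from R; a 64° counterclockwise sweep puts A at bearing -26°, so A = R + 5.1·(cos -26°, sin -26°) = (-35.8, 2.86). Since A1 is tangent to AP there, RA ⟂ AP, so AP runs along (−sin -26°, cos -26°); with |AP| = 38.0, P = (-19.2, 37.0). Then |UP| = |P − U| = 41.7.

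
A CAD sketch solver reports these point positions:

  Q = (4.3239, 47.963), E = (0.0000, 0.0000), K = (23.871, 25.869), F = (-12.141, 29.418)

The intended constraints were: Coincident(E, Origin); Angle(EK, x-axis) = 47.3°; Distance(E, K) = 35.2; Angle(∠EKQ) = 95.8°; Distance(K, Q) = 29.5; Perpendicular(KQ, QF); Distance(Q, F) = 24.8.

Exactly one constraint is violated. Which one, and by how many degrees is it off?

Perpendicular(KQ, QF) — off by 6.90°.

E = (0.00, 0.00) ✓; EK at 47.30° ✓; |EK| = 35.20 ✓; ∠EKQ = 95.80° ✓; |KQ| = 29.50 ✓; ∠(KQ, QF) = 96.90° ✗; |QF| = 24.80 ✓.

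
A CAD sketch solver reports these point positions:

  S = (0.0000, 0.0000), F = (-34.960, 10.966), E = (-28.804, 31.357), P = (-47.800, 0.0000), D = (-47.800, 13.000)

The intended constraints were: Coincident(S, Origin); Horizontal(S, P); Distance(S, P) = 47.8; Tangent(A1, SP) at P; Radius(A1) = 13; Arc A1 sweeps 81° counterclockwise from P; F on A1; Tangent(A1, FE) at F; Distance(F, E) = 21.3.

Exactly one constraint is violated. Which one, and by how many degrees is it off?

Tangent(A1, FE) at F — off by 7.80°.

S = (0.00, 0.00) ✓; S.y = 0.00, P.y = 0.00 ✓; |SP| = 47.80 ✓; ∠(DP, PS) = 90.00° ✓; |DP| = 13.00 ✓; bearing(D→F) − bearing(D→P) = 81.00° ✓; |DF| = 13.00 ✓; ∠(DF, FE) = 97.80° ✗; |FE| = 21.30 ✓.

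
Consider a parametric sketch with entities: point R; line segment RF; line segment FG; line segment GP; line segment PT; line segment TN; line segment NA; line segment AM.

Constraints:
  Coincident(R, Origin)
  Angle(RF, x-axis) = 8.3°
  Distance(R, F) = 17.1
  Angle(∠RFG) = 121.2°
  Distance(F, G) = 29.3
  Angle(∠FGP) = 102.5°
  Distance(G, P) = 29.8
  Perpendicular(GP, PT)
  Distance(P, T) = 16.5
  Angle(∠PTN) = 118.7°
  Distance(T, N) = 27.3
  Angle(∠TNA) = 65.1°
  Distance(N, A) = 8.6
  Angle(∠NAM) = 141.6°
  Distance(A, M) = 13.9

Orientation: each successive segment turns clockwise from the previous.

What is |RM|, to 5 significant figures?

31.652

R is at the origin; RF runs at 8.3° with length 17.1, so F = (16.921, 2.4685). ∠RFG = 121.2° gives FG at -50.500° from the x-axis; with |FG| = 29.3, G = (35.558, -20.140). ∠FGP = 102.5° gives GP at -128.00° from the x-axis; with |GP| = 29.8, P = (17.211, -43.623). GP ⟂ PT, so PT runs at 142.00°; with |PT| = 16.5, T = (4.2091, -33.464). ∠PTN = 118.7° gives TN at 80.700° from the x-axis; with |TN| = 27.3, N = (8.6209, -6.5233). ∠TNA = 65.1° gives NA at -34.200° from the x-axis; with |NA| = 8.6, A = (15.734, -11.357). ∠NAM = 141.6° gives AM at -72.600° from the x-axis; with |AM| = 13.9, M = (19.890, -24.621). Then |RM| = |M − R| = 31.652.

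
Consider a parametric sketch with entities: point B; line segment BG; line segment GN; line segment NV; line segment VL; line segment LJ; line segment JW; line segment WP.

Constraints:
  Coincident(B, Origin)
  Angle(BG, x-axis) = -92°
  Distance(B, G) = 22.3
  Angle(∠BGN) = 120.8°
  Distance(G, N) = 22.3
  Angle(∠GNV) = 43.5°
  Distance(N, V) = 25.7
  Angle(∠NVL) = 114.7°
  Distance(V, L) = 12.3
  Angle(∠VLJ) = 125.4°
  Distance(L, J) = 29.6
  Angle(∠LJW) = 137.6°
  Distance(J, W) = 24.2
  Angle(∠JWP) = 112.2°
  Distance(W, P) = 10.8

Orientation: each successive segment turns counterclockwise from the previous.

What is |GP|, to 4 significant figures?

36.43

∠LJW = 137.6° gives JW at -94.00° from the x-axis; with |JW| = 24.2, W = (-23.32, -51.60). ∠JWP = 112.2° gives WP at -26.20° from the x-axis; with |WP| = 10.8, P = (-13.63, -56.37). Then |GP| = |P − G| = 36.43.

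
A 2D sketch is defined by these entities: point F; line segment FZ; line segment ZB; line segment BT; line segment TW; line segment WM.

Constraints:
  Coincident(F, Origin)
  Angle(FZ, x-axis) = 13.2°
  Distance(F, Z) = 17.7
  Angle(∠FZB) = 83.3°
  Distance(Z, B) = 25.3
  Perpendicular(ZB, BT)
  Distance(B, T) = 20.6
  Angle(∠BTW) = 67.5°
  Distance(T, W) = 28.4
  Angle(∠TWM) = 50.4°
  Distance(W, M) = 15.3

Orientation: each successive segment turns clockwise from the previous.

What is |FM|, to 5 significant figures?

18.326

F is at the origin; FZ runs at 13.2° with length 17.7, so Z = (17.232, 4.0418). ∠FZB = 83.3° gives ZB at -83.500° from the x-axis; with |ZB| = 25.3, B = (20.096, -21.096). ZB is perpendicular to BT, so BT runs at -173.50°; with |BT| = 20.6, T = (-0.37119, -23.428). ∠BTW = 67.5° gives TW at 74.000° from the x-axis; with |TW| = 28.4, W = (7.4569, 3.8723). ∠TWM = 50.4° gives WM at -55.600° from the x-axis; with |WM| = 15.3, M = (16.101, -8.7519). Then |FM| = |M − F| = 18.326.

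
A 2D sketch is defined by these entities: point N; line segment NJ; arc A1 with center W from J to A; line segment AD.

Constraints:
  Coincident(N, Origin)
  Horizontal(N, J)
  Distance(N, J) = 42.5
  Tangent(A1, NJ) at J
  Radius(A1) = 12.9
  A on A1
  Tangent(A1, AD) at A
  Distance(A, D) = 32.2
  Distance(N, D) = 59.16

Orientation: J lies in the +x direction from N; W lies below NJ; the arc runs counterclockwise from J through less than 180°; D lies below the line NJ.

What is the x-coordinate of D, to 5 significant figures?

35.971

Checks: |NJ| = 42.50 ✓; ∠(WJ, JN) = 90.00° ✓; |WJ| = 12.90 ✓; |WA| = 12.90 ✓; ∠(WA, AD) = 90.00° ✓; |AD| = 32.20 ✓; |ND| = 59.16 ✓.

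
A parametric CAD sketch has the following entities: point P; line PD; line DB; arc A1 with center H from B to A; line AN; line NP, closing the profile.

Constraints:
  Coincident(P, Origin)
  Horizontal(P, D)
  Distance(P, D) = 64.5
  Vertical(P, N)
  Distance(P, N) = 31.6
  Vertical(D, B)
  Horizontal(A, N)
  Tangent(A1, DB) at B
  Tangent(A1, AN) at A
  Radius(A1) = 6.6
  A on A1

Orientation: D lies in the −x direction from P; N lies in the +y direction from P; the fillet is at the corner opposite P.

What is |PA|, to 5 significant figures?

65.962

The virtual corner opposite P is at (-64.500, 31.600). Tangency of A1 to DB means the radius HB is perpendicular to DB and since A1 is tangent to AN there, HA ⟂ AN, with radius 6.6, so the center H sits 6.6 in from both sides at H = (-57.900, 25.000). That places the tangent points at B = (-64.500, 25.000) on DB and A = (-57.900, 31.600) on AN. Then |PA| = |A − P| = 65.962.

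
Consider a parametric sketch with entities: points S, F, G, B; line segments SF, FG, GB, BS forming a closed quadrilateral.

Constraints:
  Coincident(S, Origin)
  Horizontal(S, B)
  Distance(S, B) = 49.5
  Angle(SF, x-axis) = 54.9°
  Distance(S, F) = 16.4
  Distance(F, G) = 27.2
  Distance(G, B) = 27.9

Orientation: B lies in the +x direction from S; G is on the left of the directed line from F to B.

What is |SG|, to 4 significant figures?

41.93

Checks: |FG| = 27.20 ✓; |GB| = 27.90 ✓.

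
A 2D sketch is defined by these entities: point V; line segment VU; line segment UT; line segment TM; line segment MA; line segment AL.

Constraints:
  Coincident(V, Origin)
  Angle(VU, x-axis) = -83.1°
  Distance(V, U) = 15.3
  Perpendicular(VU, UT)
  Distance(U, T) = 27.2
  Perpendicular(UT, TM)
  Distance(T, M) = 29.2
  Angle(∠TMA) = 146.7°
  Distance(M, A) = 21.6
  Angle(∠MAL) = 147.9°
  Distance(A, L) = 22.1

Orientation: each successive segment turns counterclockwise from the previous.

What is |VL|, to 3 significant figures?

41.4

V is at the origin; VU runs at -83.1° with length 15.3, so U = (1.84, -15.2). VU is perpendicular to UT, so UT runs at 6.90°; with |UT| = 27.2, T = (28.8, -11.9). UT is perpendicular to TM, so TM runs at 96.9°; with |TM| = 29.2, M = (25.3, 17.1). ∠TMA = 146.7° gives MA at 130° from the x-axis; with |MA| = 21.6, A = (11.4, 33.6). ∠MAL = 147.9° gives AL at 162° from the x-axis; with |AL| = 22.1, L = (-9.66, 40.3). Then |VL| = |L − V| = 41.4.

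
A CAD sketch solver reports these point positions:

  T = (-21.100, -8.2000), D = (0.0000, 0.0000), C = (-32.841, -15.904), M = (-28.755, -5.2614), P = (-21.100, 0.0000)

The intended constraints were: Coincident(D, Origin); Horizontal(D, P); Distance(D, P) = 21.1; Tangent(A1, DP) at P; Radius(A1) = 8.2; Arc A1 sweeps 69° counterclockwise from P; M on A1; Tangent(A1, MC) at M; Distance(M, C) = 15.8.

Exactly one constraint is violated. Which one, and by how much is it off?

Distance(M, C) = 15.8 — off by 4.40.

D = (0.00, 0.00) ✓; D.y = 0.00, P.y = 0.00 ✓; |DP| = 21.10 ✓; ∠(TP, PD) = 90.00° ✓; |TP| = 8.200 ✓; bearing(T→M) − bearing(T→P) = 69.00° ✓; |TM| = 8.200 ✓; ∠(TM, MC) = 90.00° ✓; |MC| = 11.40 ✗.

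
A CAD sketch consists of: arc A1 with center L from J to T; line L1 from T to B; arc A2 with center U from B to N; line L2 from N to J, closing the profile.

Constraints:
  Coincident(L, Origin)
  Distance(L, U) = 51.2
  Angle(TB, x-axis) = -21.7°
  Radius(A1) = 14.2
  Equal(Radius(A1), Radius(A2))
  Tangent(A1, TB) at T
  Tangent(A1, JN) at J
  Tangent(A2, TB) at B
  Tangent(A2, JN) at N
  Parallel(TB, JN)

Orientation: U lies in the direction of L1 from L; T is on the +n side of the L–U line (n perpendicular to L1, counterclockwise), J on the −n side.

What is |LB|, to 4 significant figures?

53.13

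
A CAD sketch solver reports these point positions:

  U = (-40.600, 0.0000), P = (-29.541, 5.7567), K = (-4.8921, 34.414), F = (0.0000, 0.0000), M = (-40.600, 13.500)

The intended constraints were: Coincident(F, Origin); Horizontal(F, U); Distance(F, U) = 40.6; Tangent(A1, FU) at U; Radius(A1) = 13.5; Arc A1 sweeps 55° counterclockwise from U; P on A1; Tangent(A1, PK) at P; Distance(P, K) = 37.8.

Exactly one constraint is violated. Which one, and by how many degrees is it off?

Tangent(A1, PK) at P — off by 5.70°.

F = (0.00, 0.00) ✓; F.y = 0.00, U.y = 0.00 ✓; |FU| = 40.60 ✓; ∠(MU, UF) = 90.00° ✓; |MU| = 13.50 ✓; bearing(M→P) − bearing(M→U) = 55.00° ✓; |MP| = 13.50 ✓; ∠(MP, PK) = 95.70° ✗; |PK| = 37.80 ✓.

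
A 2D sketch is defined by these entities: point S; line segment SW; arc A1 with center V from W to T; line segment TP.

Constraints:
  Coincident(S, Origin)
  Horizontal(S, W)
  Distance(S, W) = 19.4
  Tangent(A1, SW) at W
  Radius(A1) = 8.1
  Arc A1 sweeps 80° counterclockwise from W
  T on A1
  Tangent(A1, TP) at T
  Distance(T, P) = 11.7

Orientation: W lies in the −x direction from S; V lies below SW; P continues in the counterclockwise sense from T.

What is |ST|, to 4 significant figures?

28.18

The tangent condition forces VW to be normal to SW, so V = W + (0, -8.1) = (-19.40, -8.100). On A1, W sits at bearing 90° from V; an 80° counterclockwise sweep puts T at bearing 170°, so T = V + 8.1·(cos 170°, sin 170°) = (-27.38, -6.693). Then |ST| = |T − S| = 28.18.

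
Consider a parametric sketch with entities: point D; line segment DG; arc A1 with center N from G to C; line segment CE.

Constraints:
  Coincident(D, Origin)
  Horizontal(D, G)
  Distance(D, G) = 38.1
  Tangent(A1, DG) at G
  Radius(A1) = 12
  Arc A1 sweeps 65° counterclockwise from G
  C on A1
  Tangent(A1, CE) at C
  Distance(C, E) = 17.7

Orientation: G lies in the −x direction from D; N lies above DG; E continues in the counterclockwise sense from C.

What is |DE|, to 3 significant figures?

30.3

On A1, G sits at bearing -90° from N; a 65° counterclockwise sweep puts C at bearing -25°, so C = N + 12.0·(cos -25°, sin -25°) = (-27.2, 6.93). A1 meets CE tangentially, so NC is at right angles to CE, so CE runs along (−sin -25°, cos -25°); with |CE| = 17.7, E = (-19.7, 23.0). Then |DE| = |E − D| = 30.3.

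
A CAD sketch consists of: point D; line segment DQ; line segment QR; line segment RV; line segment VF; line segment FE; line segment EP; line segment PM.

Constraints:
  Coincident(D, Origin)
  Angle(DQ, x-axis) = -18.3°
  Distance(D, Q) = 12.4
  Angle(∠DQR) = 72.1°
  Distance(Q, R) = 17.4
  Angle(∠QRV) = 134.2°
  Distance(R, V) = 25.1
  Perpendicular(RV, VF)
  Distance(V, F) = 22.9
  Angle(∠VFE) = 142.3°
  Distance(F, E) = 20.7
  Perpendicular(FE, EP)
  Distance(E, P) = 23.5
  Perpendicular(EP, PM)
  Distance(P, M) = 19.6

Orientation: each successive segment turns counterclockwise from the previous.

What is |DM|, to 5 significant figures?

10.969

FE is perpendicular to EP, so EP runs at -6.9000°; with |EP| = 23.5, P = (-1.2138, -8.5486). EP is perpendicular to PM, so PM runs at 83.100°; with |PM| = 19.6, M = (1.1408, 10.909). Then |DM| = |M − D| = 10.969.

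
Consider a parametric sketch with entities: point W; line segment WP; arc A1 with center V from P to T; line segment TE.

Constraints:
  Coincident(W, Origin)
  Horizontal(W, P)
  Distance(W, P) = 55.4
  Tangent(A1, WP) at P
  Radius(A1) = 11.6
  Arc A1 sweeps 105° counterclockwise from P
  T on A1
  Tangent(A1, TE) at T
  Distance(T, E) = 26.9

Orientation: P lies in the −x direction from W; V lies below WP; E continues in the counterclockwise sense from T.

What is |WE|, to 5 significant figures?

72.142

W is at the origin; WP is horizontal with |WP| = 55.4 and P on the −x side, so P = (-55.400, 0.0000). A1 meets WP tangentially, so VP is at right angles to WP, so V = P + (0, -11.6) = (-55.400, -11.600). On A1, P sits at bearing 90° from V; a 105° counterclockwise sweep puts T at bearing 195°, so T = V + 11.6·(cos 195°, sin 195°) = (-66.605, -14.602). Since A1 is tangent to TE there, VT ⟂ TE, so TE runs along (−sin 195°, cos 195°); with |TE| = 26.9, E = (-59.643, -40.586). Then |WE| = |E − W| = 72.142.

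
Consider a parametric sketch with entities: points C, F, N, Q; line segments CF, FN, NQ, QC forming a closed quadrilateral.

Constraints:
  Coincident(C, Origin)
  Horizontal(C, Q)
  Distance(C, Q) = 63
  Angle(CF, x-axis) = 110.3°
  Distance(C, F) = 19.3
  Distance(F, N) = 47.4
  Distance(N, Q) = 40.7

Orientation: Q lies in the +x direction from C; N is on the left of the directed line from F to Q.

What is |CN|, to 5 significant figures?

50.347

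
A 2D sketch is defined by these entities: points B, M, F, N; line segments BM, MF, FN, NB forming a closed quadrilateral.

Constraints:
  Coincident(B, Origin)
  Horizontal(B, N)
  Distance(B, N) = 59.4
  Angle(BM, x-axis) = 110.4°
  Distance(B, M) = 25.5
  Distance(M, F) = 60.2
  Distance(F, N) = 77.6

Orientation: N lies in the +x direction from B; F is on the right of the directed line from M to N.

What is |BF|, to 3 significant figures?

37.4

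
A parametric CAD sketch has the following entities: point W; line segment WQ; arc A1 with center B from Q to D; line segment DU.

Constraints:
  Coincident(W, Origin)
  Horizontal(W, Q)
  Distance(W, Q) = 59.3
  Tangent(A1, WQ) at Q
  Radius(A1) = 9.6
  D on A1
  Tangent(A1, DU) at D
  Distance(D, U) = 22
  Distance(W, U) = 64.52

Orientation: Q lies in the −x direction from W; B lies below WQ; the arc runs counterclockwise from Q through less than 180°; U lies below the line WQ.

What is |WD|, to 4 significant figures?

68.95

Checks: |WQ| = 59.30 ✓; |BD| = 9.600 ✓; ∠(BD, DU) = 90.00° ✓; |DU| = 22.00 ✓; |WU| = 64.52 ✓.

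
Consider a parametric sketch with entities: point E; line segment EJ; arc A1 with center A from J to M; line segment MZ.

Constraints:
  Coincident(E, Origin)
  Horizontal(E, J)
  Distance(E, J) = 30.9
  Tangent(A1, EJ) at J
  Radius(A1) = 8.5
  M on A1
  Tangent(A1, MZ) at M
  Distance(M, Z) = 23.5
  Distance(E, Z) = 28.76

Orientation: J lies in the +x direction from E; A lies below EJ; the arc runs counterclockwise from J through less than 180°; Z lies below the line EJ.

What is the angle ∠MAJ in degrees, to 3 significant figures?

63.5°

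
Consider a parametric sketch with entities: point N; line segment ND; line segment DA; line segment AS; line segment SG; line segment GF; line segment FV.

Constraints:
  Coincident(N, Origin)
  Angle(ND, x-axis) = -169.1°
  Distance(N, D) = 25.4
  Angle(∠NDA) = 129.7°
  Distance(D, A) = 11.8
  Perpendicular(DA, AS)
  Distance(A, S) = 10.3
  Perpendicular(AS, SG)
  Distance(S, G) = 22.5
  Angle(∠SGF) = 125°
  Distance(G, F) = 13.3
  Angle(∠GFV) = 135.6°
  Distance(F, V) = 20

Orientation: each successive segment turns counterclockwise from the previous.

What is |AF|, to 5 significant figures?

30.134

N is at the origin; ND runs at -169.1° with length 25.4, so D = (-24.942, -4.8030). ∠NDA = 129.7° gives DA at -118.80° from the x-axis; with |DA| = 11.8, A = (-30.626, -15.143). DA ⟂ AS, so AS runs at -28.800°; with |AS| = 10.3, S = (-21.600, -20.106). The perpendicularity gives SG at right angles to AS, so SG runs at 61.200°; with |SG| = 22.5, G = (-10.761, -0.38861). ∠SGF = 125.0° gives GF at 116.20° from the x-axis; with |GF| = 13.3, F = (-16.633, 11.545). Then |AF| = |F − A| = 30.134.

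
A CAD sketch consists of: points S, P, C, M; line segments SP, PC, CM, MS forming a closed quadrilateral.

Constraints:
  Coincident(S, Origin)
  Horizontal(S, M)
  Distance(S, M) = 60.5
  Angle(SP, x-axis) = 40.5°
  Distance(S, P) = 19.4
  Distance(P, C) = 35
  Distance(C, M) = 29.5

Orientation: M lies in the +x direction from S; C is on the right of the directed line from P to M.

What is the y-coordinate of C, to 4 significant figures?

-15.61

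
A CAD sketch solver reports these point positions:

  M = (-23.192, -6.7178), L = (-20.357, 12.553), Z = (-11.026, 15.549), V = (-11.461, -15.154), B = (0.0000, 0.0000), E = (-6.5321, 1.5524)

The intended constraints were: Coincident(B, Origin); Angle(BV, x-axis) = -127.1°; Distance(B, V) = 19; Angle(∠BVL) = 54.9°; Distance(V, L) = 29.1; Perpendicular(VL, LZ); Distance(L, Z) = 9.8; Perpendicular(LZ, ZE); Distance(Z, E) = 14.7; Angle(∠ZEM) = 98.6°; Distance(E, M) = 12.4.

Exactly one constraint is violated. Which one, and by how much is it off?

Distance(E, M) = 12.4 — off by 6.20.

B = (0.00, 0.00) ✓; BV at -127.1° ✓; |BV| = 19.00 ✓; ∠BVL = 54.90° ✓; |VL| = 29.10 ✓; ∠(VL, LZ) = 90.00° ✓; |LZ| = 9.800 ✓; ∠(LZ, ZE) = 90.00° ✓; |ZE| = 14.70 ✓; ∠ZEM = 98.60° ✓; |EM| = 18.60 ✗.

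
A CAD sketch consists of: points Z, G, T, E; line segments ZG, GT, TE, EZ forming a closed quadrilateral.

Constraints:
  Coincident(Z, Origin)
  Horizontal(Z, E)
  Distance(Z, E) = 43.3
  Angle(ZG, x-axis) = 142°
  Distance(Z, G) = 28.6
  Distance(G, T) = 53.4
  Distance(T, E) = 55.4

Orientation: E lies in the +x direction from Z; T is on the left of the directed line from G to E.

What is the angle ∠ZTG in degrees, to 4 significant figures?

30.90°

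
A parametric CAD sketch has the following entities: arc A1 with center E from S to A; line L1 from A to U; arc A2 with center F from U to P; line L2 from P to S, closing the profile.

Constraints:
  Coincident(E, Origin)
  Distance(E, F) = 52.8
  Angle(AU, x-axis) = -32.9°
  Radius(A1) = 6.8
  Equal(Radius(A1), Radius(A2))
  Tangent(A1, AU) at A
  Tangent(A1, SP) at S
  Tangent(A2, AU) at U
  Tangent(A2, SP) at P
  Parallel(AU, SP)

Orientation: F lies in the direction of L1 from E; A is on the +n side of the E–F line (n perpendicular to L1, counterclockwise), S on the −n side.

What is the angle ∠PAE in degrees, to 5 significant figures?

75.556°

The slot axis is L1's direction at -32.9°, so u = (cos -32.9°, sin -32.9°) = (0.83962, -0.54317) and n = (−sin -32.9°, cos -32.9°) = (0.54317, 0.83962). E is at the origin and F lies 52.8 along u from E, so F = 52.8·u = (44.332, -28.680). Tangency of A1 to both parallel lines with radius 6.8 puts A and S at E ± 6.8·n: A = (3.6936, 5.7094), S = (-3.6936, -5.7094). Equal radii place U and P the same way about F: U = F + 6.8·n = (48.026, -22.970), P = F − 6.8·n = (40.638, -34.389). Then cos ∠PAE = AP·AE / (|AP||AE|), giving 75.556°.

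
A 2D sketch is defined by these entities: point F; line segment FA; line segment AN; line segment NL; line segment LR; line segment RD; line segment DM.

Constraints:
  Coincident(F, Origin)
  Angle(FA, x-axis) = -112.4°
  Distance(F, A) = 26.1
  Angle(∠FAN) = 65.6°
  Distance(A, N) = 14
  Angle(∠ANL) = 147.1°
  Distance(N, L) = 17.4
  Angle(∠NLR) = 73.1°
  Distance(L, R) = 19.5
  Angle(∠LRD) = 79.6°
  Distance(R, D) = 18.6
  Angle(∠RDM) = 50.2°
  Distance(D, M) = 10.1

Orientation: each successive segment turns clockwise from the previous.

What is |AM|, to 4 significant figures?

16.32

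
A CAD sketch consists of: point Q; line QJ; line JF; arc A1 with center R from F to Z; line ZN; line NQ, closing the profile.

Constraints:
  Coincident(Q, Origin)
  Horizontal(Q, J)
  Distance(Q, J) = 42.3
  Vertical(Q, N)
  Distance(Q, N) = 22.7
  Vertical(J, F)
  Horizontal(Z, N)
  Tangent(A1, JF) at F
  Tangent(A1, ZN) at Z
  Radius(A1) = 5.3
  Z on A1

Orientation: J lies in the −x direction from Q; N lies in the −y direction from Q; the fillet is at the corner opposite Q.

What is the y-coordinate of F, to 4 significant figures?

-17.40

Q is at the origin; Q and J share the same y with |QJ| = 42.3 and J on the −x side, so J = (-42.30, 0.000). QN is vertical with |QN| = 22.7 and N on the −y side, so N = (0.000, -22.70). The virtual corner opposite Q is at (-42.30, -22.70). Since A1 is tangent to JF there, RF ⟂ JF and since A1 is tangent to ZN there, RZ ⟂ ZN, with radius 5.3, so the center R sits 5.3 in from both sides at R = (-37.00, -17.40). That places the tangent points at F = (-42.30, -17.40) on JF and Z = (-37.00, -22.70) on ZN. So F.y = -17.40.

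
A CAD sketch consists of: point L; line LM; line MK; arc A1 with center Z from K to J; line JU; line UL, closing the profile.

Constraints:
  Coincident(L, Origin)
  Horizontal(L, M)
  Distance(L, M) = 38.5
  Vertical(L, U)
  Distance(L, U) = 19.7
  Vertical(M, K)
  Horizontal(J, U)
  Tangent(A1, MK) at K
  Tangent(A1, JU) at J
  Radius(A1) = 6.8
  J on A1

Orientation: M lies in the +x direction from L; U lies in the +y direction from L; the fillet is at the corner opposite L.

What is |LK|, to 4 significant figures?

40.60

The virtual corner opposite L is at (38.50, 19.70). A1 meets MK tangentially, so ZK is at right angles to MK and since A1 is tangent to JU there, ZJ ⟂ JU, with radius 6.8, so the center Z sits 6.8 in from both sides at Z = (31.70, 12.90). That places the tangent points at K = (38.50, 12.90) on MK and J = (31.70, 19.70) on JU. Then |LK| = |K − L| = 40.60.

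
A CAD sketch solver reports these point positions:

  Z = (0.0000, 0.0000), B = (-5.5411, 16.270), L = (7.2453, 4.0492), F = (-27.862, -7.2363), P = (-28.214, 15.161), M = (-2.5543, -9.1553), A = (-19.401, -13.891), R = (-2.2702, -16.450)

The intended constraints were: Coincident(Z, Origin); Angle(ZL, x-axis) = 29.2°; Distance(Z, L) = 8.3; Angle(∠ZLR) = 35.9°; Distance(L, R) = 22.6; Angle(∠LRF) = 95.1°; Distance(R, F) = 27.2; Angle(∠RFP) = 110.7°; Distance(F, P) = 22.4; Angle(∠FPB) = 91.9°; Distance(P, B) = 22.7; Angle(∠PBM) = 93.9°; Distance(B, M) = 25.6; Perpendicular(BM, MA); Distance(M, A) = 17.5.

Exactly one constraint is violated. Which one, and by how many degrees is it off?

Perpendicular(BM, MA) — off by 9.00°.

Z = (0.00, 0.00) ✓; ZL at 29.20° ✓; |ZL| = 8.300 ✓; ∠ZLR = 35.90° ✓; |LR| = 22.60 ✓; ∠LRF = 95.10° ✓; |RF| = 27.20 ✓; ∠RFP = 110.7° ✓; |FP| = 22.40 ✓; ∠FPB = 91.90° ✓; |PB| = 22.70 ✓; ∠PBM = 93.90° ✓; |BM| = 25.60 ✓; ∠(BM, MA) = 81.00° ✗; |MA| = 17.50 ✓.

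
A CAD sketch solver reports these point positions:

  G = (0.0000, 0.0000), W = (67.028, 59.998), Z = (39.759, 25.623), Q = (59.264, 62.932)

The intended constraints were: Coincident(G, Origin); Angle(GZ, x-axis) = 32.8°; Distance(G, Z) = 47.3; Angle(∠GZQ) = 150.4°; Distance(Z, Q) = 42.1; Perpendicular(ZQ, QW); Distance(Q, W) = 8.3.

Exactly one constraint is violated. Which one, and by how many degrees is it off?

Perpendicular(ZQ, QW) — off by 6.90°.

G = (0.00, 0.00) ✓; GZ at 32.80° ✓; |GZ| = 47.30 ✓; ∠GZQ = 150.4° ✓; |ZQ| = 42.10 ✓; ∠(ZQ, QW) = 83.10° ✗; |QW| = 8.300 ✓.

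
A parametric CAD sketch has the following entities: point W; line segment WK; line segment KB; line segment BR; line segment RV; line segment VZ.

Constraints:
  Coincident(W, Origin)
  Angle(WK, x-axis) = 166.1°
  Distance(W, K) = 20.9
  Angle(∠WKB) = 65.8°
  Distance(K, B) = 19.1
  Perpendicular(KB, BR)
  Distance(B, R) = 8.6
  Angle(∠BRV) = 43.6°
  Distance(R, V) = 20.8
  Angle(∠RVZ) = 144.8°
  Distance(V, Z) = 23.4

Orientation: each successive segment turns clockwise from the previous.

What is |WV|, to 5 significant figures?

25.809

W is at the origin; WK runs at 166.1° with length 20.9, so K = (-20.288, 5.0208). ∠WKB = 65.8° gives KB at 51.900° from the x-axis; with |KB| = 19.1, B = (-8.5026, 20.051). The perpendicularity gives BR at right angles to KB, so BR runs at -38.100°; with |BR| = 8.6, R = (-1.7349, 14.745). ∠BRV = 43.6° gives RV at -174.50° from the x-axis; with |RV| = 20.8, V = (-22.439, 12.751). Then |WV| = |V − W| = 25.809.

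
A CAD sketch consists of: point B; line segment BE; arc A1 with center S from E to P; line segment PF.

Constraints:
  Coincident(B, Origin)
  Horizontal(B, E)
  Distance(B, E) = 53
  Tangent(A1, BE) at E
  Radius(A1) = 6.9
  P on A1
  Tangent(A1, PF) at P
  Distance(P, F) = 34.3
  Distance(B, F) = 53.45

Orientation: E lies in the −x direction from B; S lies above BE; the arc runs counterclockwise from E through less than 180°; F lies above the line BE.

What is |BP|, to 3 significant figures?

46.6

B is at the origin; BE is horizontal with |BE| = 53.0 and E on the −x side, so E = (-53.0, 0.00). The tangent condition forces SE to be normal to BE, so S = E + (0, 6.9) = (-53.0, 6.90). Since SP ⟂ PF (tangency), |SF| = √(6.9² + 34.3²) = 35.0 regardless of where P sits on A1. So F lies on both circle(B, 53.45) and circle(S, 35.0); the above-BE intersection is F = (-37.4, 38.2). P is the foot of the tangent from F: P = (-46.3, 5.10).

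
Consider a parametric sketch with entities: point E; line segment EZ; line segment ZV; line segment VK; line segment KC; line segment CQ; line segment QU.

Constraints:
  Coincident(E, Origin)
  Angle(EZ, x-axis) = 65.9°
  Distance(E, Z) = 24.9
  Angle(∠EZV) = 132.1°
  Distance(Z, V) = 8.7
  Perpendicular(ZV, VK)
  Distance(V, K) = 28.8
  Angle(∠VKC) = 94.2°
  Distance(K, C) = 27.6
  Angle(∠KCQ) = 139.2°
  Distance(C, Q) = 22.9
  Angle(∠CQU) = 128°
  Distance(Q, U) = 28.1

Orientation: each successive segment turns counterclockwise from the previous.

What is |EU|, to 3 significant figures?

36.2

E is at the origin; EZ runs at 65.9° with length 24.9, so Z = (10.2, 22.7). ∠EZV = 132.1° gives ZV at 114° from the x-axis; with |ZV| = 8.7, V = (6.66, 30.7). ZV ⟂ VK, so VK runs at -156°; with |VK| = 28.8, K = (-19.7, 19.1). ∠VKC = 94.2° gives KC at -70.4° from the x-axis; with |KC| = 27.6, C = (-10.4, -6.93). ∠KCQ = 139.2° gives CQ at -29.6° from the x-axis; with |CQ| = 22.9, Q = (9.48, -18.2). ∠CQU = 128.0° gives QU at 22.4° from the x-axis; with |QU| = 28.1, U = (35.5, -7.54). Then |EU| = |U − E| = 36.2.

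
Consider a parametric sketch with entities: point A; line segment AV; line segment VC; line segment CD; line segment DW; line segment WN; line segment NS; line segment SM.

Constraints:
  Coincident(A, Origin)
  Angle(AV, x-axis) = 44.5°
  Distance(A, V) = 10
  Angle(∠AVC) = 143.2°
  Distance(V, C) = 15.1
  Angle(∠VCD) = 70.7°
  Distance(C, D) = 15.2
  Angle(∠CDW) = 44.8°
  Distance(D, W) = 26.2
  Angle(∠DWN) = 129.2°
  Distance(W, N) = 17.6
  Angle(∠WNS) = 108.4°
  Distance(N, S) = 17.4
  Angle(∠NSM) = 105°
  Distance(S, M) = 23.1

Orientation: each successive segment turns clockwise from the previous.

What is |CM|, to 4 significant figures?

11.75

A is at the origin; AV runs at 44.5° with length 10.0, so V = (7.133, 7.009). ∠AVC = 143.2° gives VC at 7.700° from the x-axis; with |VC| = 15.1, C = (22.10, 9.032). ∠VCD = 70.7° gives CD at -101.6° from the x-axis; with |CD| = 15.2, D = (19.04, -5.857). ∠CDW = 44.8° gives DW at 123.2° from the x-axis; with |DW| = 26.2, W = (4.694, 16.07). ∠DWN = 129.2° gives WN at 72.40° from the x-axis; with |WN| = 17.6, N = (10.02, 32.84). ∠WNS = 108.4° gives NS at 0.8000° from the x-axis; with |NS| = 17.4, S = (27.41, 33.09). ∠NSM = 105.0° gives SM at -74.20° from the x-axis; with |SM| = 23.1, M = (33.70, 10.86). Then |CM| = |M − C| = 11.75.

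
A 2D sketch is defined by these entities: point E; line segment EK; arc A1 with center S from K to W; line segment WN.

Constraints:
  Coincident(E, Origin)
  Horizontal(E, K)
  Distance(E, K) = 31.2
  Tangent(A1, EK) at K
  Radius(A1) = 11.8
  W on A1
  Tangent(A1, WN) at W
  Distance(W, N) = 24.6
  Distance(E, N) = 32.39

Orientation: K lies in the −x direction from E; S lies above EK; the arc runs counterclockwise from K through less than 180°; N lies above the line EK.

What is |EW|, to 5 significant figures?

21.558

Checks: |SW| = 11.80 ✓; ∠(SW, WN) = 90.00° ✓; |WN| = 24.60 ✓; |EN| = 32.39 ✓.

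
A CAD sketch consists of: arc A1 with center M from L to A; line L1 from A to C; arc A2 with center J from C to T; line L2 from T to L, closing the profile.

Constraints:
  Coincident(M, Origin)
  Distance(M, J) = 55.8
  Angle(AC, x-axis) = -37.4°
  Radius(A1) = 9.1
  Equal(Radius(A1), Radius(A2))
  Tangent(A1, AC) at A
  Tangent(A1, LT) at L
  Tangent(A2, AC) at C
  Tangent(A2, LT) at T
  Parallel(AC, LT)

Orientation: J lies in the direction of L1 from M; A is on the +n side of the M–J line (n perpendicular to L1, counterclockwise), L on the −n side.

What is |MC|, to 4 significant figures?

56.54

The slot axis is L1's direction at -37.4°, so u = (cos -37.4°, sin -37.4°) = (0.7944, -0.6074) and n = (−sin -37.4°, cos -37.4°) = (0.6074, 0.7944). M is at the origin and J lies 55.8 along u from M, so J = 55.8·u = (44.33, -33.89). Tangency of A1 to both parallel lines with radius 9.1 puts A and L at M ± 9.1·n: A = (5.527, 7.229), L = (-5.527, -7.229). Equal radii place C and T the same way about J: C = J + 9.1·n = (49.86, -26.66), T = J − 9.1·n = (38.80, -41.12). Then |MC| = |C − M| = 56.54.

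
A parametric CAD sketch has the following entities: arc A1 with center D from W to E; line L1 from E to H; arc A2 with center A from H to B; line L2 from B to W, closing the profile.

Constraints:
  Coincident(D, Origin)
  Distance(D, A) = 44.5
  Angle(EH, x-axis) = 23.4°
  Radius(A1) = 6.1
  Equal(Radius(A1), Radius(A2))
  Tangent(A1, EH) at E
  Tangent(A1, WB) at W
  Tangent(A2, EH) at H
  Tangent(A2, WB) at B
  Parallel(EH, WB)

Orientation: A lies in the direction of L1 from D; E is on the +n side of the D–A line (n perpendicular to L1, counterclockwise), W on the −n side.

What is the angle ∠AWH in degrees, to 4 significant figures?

7.526°

The slot axis is L1's direction at 23.4°, so u = (cos 23.4°, sin 23.4°) = (0.9178, 0.3971) and n = (−sin 23.4°, cos 23.4°) = (-0.3971, 0.9178). D is at the origin and A lies 44.5 along u from D, so A = 44.5·u = (40.84, 17.67). Tangency of A1 to both parallel lines with radius 6.1 puts E and W at D ± 6.1·n: E = (-2.423, 5.598), W = (2.423, -5.598). Equal radii place H and B the same way about A: H = A + 6.1·n = (38.42, 23.27), B = A − 6.1·n = (43.26, 12.07). Then cos ∠AWH = WA·WH / (|WA||WH|), giving 7.526°.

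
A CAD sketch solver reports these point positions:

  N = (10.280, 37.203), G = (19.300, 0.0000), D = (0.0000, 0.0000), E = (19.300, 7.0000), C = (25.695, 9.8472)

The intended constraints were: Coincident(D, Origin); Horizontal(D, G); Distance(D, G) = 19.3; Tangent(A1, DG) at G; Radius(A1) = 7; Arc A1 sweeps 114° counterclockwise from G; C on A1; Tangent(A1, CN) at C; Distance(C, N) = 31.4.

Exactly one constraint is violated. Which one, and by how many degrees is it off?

Tangent(A1, CN) at C — off by 5.40°.

D = (0.00, 0.00) ✓; D.y = 0.00, G.y = 0.00 ✓; |DG| = 19.30 ✓; ∠(EG, GD) = 90.00° ✓; |EG| = 7.000 ✓; bearing(E→C) − bearing(E→G) = 114.0° ✓; |EC| = 7.000 ✓; ∠(EC, CN) = 84.60° ✗; |CN| = 31.40 ✓.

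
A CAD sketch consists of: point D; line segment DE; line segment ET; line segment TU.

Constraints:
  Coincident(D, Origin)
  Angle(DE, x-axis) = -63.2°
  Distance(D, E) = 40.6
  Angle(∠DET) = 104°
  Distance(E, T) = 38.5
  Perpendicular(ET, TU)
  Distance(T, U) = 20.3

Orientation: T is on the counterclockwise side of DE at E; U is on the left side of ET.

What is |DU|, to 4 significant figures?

51.96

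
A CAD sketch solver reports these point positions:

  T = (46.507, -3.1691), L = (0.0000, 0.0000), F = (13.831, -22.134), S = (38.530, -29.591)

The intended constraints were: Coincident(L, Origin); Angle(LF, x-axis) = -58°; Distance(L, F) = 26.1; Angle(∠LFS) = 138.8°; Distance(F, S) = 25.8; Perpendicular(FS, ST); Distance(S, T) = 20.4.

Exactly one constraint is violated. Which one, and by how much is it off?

Distance(S, T) = 20.4 — off by 7.20.

L = (0.00, 0.00) ✓; LF at -58.00° ✓; |LF| = 26.10 ✓; ∠LFS = 138.8° ✓; |FS| = 25.80 ✓; ∠(FS, ST) = 90.00° ✓; |ST| = 27.60 ✗.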